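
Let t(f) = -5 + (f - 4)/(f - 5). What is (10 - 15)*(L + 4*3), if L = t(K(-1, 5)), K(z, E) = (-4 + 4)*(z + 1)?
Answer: -39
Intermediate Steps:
K(z, E) = 0 (K(z, E) = 0*(1 + z) = 0)
t(f) = -5 + (-4 + f)/(-5 + f)
L = -21/5 (L = (21 - 4*0)/(-5 + 0) = (21 + 0)/(-5) = -1/5*21 = -21/5 ≈ -4.2000)
(10 - 15)*(L + 4*3) = (10 - 15)*(-21/5 + 4*3) = -5*(-21/5 + 12) = -5*39/5 = -39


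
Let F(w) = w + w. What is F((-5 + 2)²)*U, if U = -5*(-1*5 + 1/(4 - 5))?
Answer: 540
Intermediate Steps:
F(w) = 2*w
U = 30 (U = -5*(-5 + 1/(-1)) = -5*(-5 - 1) = -5*(-6) = 30)
F((-5 + 2)²)*U = (2*(-5 + 2)²)*30 = (2*(-3)²)*30 = (2*9)*30 = 18*30 = 540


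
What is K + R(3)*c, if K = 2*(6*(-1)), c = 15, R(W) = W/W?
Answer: 3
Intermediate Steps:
R(W) = 1
K = -12 (K = 2*(-6) = -12)
K + R(3)*c = -12 + 1*15 = -12 + 15 = 3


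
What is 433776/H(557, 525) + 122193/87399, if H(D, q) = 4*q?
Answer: 50487029/242775 ≈ 207.96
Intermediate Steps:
433776/H(557, 525) + 122193/87399 = 433776/((4*525)) + 122193/87399 = 433776/2100 + 122193*(1/87399) = 433776*(1/2100) + 13577/9711 = 5164/25 + 13577/9711 = 50487029/242775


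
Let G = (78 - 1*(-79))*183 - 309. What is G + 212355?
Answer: 240777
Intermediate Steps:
G = 28422 (G = (78 + 79)*183 - 309 = 157*183 - 309 = 28731 - 309 = 28422)
G + 212355 = 28422 + 212355 = 240777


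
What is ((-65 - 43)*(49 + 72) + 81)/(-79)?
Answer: 12987/79 ≈ 164.39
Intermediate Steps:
((-65 - 43)*(49 + 72) + 81)/(-79) = (-108*121 + 81)*(-1/79) = (-13068 + 81)*(-1/79) = -12987*(-1/79) = 12987/79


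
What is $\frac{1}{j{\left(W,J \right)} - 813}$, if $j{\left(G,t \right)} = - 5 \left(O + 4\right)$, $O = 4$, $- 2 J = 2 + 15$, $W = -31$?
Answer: $- \frac{1}{853} \approx -0.0011723$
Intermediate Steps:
$J = - \frac{17}{2}$ ($J = - \frac{2 + 15}{2} = \left(- \frac{1}{2}\right) 17 = - \frac{17}{2} \approx -8.5$)
$j{\left(G,t \right)} = -40$ ($j{\left(G,t \right)} = - 5 \left(4 + 4\right) = \left(-5\right) 8 = -40$)
$\frac{1}{j{\left(W,J \right)} - 813} = \frac{1}{-40 - 813} = \frac{1}{-853} = - \frac{1}{853}$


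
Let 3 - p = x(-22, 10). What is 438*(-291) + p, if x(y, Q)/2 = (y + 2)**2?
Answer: -128255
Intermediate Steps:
x(y, Q) = 2*(2 + y)**2 (x(y, Q) = 2*(y + 2)**2 = 2*(2 + y)**2)
p = -797 (p = 3 - 2*(2 - 22)**2 = 3 - 2*(-20)**2 = 3 - 2*400 = 3 - 1*800 = 3 - 800 = -797)
438*(-291) + p = 438*(-291) - 797 = -127458 - 797 = -128255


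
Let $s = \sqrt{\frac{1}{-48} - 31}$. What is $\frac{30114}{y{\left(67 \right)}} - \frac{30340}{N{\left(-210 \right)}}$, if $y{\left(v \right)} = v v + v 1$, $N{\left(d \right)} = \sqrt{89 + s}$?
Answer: $\frac{15057}{2278} - \frac{60680 \sqrt{3}}{\sqrt{1068 + i \sqrt{4467}}} \approx -3204.7 + 100.38 i$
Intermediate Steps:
$s = \frac{i \sqrt{4467}}{12}$ ($s = \sqrt{- \frac{1}{48} - 31} = \sqrt{- \frac{1489}{48}} = \frac{i \sqrt{4467}}{12} \approx 5.5696 i$)
$N{\left(d \right)} = \sqrt{89 + \frac{i \sqrt{4467}}{12}}$
$y{\left(v \right)} = v + v^{2}$ ($y{\left(v \right)} = v^{2} + v = v + v^{2}$)
$\frac{30114}{y{\left(67 \right)}} - \frac{30340}{N{\left(-210 \right)}} = \frac{30114}{67 \left(1 + 67\right)} - \frac{30340}{\frac{1}{6} \sqrt{3204 + 3 i \sqrt{4467}}} = \frac{30114}{67 \cdot 68} - 30340 \frac{6}{\sqrt{3204 + 3 i \sqrt{4467}}} = \frac{30114}{4556} - \frac{182040}{\sqrt{3204 + 3 i \sqrt{4467}}} = 30114 \cdot \frac{1}{4556} - \frac{182040}{\sqrt{3204 + 3 i \sqrt{4467}}} = \frac{15057}{2278} - \frac{182040}{\sqrt{3204 + 3 i \sqrt{4467}}}$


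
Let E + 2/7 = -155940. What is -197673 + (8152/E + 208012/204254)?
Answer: -11018238665666379/55739997457 ≈ -1.9767e+5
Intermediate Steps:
E = -1091582/7 (E = -2/7 - 155940 = -1091582/7 ≈ -1.5594e+5)
-197673 + (8152/E + 208012/204254) = -197673 + (8152/(-1091582/7) + 208012/204254) = -197673 + (8152*(-7/1091582) + 208012*(1/204254)) = -197673 + (-28532/545791 + 104006/102127) = -197673 + 53851651182/55739997457 = -11018238665666379/55739997457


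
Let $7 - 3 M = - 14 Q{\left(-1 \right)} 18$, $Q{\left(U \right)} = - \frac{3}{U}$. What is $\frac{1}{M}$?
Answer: $\frac{3}{763} \approx 0.0039319$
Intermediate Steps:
$M = \frac{763}{3}$ ($M = \frac{7}{3} - \frac{- 14 \left(- \frac{3}{-1}\right) 18}{3} = \frac{7}{3} - \frac{- 14 \left(\left(-3\right) \left(-1\right)\right) 18}{3} = \frac{7}{3} - \frac{\left(-14\right) 3 \cdot 18}{3} = \frac{7}{3} - \frac{\left(-42\right) 18}{3} = \frac{7}{3} - -252 = \frac{7}{3} + 252 = \frac{763}{3} \approx 254.33$)
$\frac{1}{M} = \frac{1}{\frac{763}{3}} = \frac{3}{763}$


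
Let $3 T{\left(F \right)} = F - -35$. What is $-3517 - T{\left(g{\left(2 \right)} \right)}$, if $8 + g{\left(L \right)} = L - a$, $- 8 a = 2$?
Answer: $- \frac{14107}{4} \approx -3526.8$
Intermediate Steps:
$a = - \frac{1}{4}$ ($a = \left(- \frac{1}{8}\right) 2 = - \frac{1}{4} \approx -0.25$)
$g{\left(L \right)} = - \frac{31}{4} + L$ ($g{\left(L \right)} = -8 + \left(L - - \frac{1}{4}\right) = -8 + \left(L + \frac{1}{4}\right) = -8 + \left(\frac{1}{4} + L\right) = - \frac{31}{4} + L$)
$T{\left(F \right)} = \frac{35}{3} + \frac{F}{3}$ ($T{\left(F \right)} = \frac{F - -35}{3} = \frac{F + 35}{3} = \frac{35 + F}{3} = \frac{35}{3} + \frac{F}{3}$)
$-3517 - T{\left(g{\left(2 \right)} \right)} = -3517 - \left(\frac{35}{3} + \frac{- \frac{31}{4} + 2}{3}\right) = -3517 - \left(\frac{35}{3} + \frac{1}{3} \left(- \frac{23}{4}\right)\right) = -3517 - \left(\frac{35}{3} - \frac{23}{12}\right) = -3517 - \frac{39}{4} = - \frac{14107}{4}$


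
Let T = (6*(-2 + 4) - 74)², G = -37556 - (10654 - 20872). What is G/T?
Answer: -13669/1922 ≈ -7.1119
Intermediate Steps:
G = -27338 (G = -37556 - 1*(-10218) = -37556 + 10218 = -27338)
T = 3844 (T = (6*2 - 74)² = (12 - 74)² = (-62)² = 3844)
G/T = -27338/3844 = -27338*1/3844 = -13669/1922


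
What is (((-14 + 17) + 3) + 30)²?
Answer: 1296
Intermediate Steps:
(((-14 + 17) + 3) + 30)² = ((3 + 3) + 30)² = (6 + 30)² = 36² = 1296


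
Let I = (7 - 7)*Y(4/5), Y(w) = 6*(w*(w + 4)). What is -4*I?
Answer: 0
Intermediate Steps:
Y(w) = 6*w*(4 + w) (Y(w) = 6*(w*(4 + w)) = 6*w*(4 + w))
I = 0 (I = (7 - 7)*(6*(4/5)*(4 + 4/5)) = 0*(6*(4*(1/5))*(4 + 4*(1/5))) = 0*(6*(4/5)*(4 + 4/5)) = 0*(6*(4/5)*(24/5)) = 0*(576/25) = 0)
-4*I = -4*0 = 0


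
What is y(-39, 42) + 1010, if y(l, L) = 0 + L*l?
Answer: -628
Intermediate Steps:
y(l, L) = L*l
y(-39, 42) + 1010 = 42*(-39) + 1010 = -1638 + 1010 = -628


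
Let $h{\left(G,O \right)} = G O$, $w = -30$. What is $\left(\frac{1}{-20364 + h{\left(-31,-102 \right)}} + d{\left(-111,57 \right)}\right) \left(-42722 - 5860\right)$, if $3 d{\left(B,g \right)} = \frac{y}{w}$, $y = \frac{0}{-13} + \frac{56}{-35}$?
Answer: $- \frac{61701839}{71675} \approx -860.86$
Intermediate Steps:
$y = - \frac{8}{5}$ ($y = 0 \left(- \frac{1}{13}\right) + 56 \left(- \frac{1}{35}\right) = 0 - \frac{8}{5} = - \frac{8}{5} \approx -1.6$)
$d{\left(B,g \right)} = \frac{4}{225}$ ($d{\left(B,g \right)} = \frac{\left(- \frac{8}{5}\right) \frac{1}{-30}}{3} = \frac{\left(- \frac{8}{5}\right) \left(- \frac{1}{30}\right)}{3} = \frac{1}{3} \cdot \frac{4}{75} = \frac{4}{225}$)
$\left(\frac{1}{-20364 + h{\left(-31,-102 \right)}} + d{\left(-111,57 \right)}\right) \left(-42722 - 5860\right) = \left(\frac{1}{-20364 - -3162} + \frac{4}{225}\right) \left(-42722 - 5860\right) = \left(\frac{1}{-20364 + 3162} + \frac{4}{225}\right) \left(-48582\right) = \left(\frac{1}{-17202} + \frac{4}{225}\right) \left(-48582\right) = \left(- \frac{1}{17202} + \frac{4}{225}\right) \left(-48582\right) = \frac{22861}{1290150} \left(-48582\right) = - \frac{61701839}{71675}$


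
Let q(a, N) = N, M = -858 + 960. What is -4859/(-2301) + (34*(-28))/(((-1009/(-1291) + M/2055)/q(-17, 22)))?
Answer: -3278032924043/130105443 ≈ -25195.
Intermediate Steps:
M = 102
-4859/(-2301) + (34*(-28))/(((-1009/(-1291) + M/2055)/q(-17, 22))) = -4859/(-2301) + (34*(-28))/(((-1009/(-1291) + 102/2055)/22)) = -4859*(-1/2301) - 952*22/(-1009*(-1/1291) + 102*(1/2055)) = 4859/2301 - 952*22/(1009/1291 + 34/685) = 4859/2301 - 952/((735059/884335)*(1/22)) = 4859/2301 - 952/735059/19455370 = 4859/2301 - 952*19455370/735059 = 4859/2301 - 18521512240/735059 = -3278032924043/130105443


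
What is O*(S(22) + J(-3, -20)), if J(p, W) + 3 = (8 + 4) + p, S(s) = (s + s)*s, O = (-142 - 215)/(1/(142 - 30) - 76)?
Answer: 12981472/2837 ≈ 4575.8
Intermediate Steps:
O = 13328/2837 (O = -357/(1/112 - 76) = -357/(-8511/112) = -357*(-112/8511) = 13328/2837 ≈ 4.6979)
S(s) = 2*s**2 (S(s) = (2*s)*s = 2*s**2)
J(p, W) = 9 + p (J(p, W) = -3 + ((8 + 4) + p) = -3 + (12 + p) = 9 + p)
O*(S(22) + J(-3, -20)) = 13328*(2*22**2 + (9 - 3))/2837 = 13328*(2*484 + 6)/2837 = 13328*(968 + 6)/2837 = (13328/2837)*974 = 12981472/2837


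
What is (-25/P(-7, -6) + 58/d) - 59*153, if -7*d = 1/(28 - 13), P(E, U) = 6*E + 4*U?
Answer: -997697/66 ≈ -15117.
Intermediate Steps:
P(E, U) = 4*U + 6*E
d = -1/105 (d = -1/(7*(28 - 13)) = -⅐/15 = -⅐*1/15 = -1/105 ≈ -0.0095238)
(-25/P(-7, -6) + 58/d) - 59*153 = (-25/(4*(-6) + 6*(-7)) + 58/(-1/105)) - 59*153 = (-25/(-24 - 42) + 58*(-105)) - 9027 = (-25/(-66) - 6090) - 9027 = (-25*(-1/66) - 6090) - 9027 = (25/66 - 6090) - 9027 = -401915/66 - 9027 = -997697/66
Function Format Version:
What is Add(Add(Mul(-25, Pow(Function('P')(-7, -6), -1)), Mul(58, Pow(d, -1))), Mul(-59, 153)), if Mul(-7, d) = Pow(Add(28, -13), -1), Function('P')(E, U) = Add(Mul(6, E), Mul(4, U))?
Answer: Rational(-997697, 66) ≈ -15117.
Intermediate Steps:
Function('P')(E, U) = Add(Mul(4, U), Mul(6, E))
d = Rational(-1, 105) (d = Mul(Rational(-1, 7), Pow(Add(28, -13), -1)) = Mul(Rational(-1, 7), Pow(15, -1)) = Mul(Rational(-1, 7), Rational(1, 15)) = Rational(-1, 105) ≈ -0.0095238)
Add(Add(Mul(-25, Pow(Function('P')(-7, -6), -1)), Mul(58, Pow(d, -1))), Mul(-59, 153)) = Add(Add(Mul(-25, Pow(Add(Mul(4, -6), Mul(6, -7)), -1)), Mul(58, Pow(Rational(-1, 105), -1))), Mul(-59, 153)) = Add(Add(Mul(-25, Pow(Add(-24, -42), -1)), Mul(58, -105)), -9027) = Add(Add(Mul(-25, Pow(-66, -1)), -6090), -9027) = Add(Add(Mul(-25, Rational(-1, 66)), -6090), -9027) = Add(Add(Rational(25, 66), -6090), -9027) = Add(Rational(-401915, 66), -9027) = Rational(-997697, 66)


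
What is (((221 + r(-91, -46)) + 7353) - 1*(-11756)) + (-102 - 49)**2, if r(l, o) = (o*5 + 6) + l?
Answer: 41816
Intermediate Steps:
r(l, o) = 6 + l + 5*o (r(l, o) = (5*o + 6) + l = (6 + 5*o) + l = 6 + l + 5*o)
(((221 + r(-91, -46)) + 7353) - 1*(-11756)) + (-102 - 49)**2 = (((221 + (6 - 91 + 5*(-46))) + 7353) - 1*(-11756)) + (-102 - 49)**2 = (((221 + (6 - 91 - 230)) + 7353) + 11756) + (-151)**2 = (((221 - 315) + 7353) + 11756) + 22801 = ((-94 + 7353) + 11756) + 22801 = (7259 + 11756) + 22801 = 19015 + 22801 = 41816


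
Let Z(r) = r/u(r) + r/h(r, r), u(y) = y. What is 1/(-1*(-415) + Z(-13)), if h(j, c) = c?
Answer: 1/417 ≈ 0.0023981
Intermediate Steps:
Z(r) = 2 (Z(r) = r/r + r/r = 1 + 1 = 2)
1/(-1*(-415) + Z(-13)) = 1/(-1*(-415) + 2) = 1/(415 + 2) = 1/417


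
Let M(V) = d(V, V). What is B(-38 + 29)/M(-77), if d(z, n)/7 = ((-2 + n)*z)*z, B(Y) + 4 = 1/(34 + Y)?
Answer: 9/7451675 ≈ 1.2078e-6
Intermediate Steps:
B(Y) = -4 + 1/(34 + Y)
d(z, n) = 7*z²*(-2 + n) (d(z, n) = 7*(((-2 + n)*z)*z) = 7*((z*(-2 + n))*z) = 7*(z²*(-2 + n)) = 7*z²*(-2 + n))
M(V) = 7*V²*(-2 + V)
B(-38 + 29)/M(-77) = ((-135 - 4*(-38 + 29))/(34 + (-38 + 29)))/((7*(-77)²*(-2 - 77))) = ((-135 - 4*(-9))/(34 - 9))/((7*5929*(-79))) = ((-135 + 36)/25)/(-3278737) = ((1/25)*(-99))*(-1/3278737) = -99/25*(-1/3278737) = 9/7451675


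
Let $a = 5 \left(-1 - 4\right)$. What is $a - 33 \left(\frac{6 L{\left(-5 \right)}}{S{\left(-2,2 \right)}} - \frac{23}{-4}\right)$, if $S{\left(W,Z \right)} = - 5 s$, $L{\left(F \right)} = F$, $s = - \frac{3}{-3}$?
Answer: $- \frac{1651}{4} \approx -412.75$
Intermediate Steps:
$s = 1$ ($s = \left(-3\right) \left(- \frac{1}{3}\right) = 1$)
$S{\left(W,Z \right)} = -5$ ($S{\left(W,Z \right)} = \left(-5\right) 1 = -5$)
$a = -25$ ($a = 5 \left(-5\right) = -25$)
$a - 33 \left(\frac{6 L{\left(-5 \right)}}{S{\left(-2,2 \right)}} - \frac{23}{-4}\right) = -25 - 33 \left(\frac{6 \left(-5\right)}{-5} - \frac{23}{-4}\right) = -25 - 33 \left(\left(-30\right) \left(- \frac{1}{5}\right) - - \frac{23}{4}\right) = -25 - 33 \left(6 + \frac{23}{4}\right) = -25 - \frac{1551}{4} = - \frac{1651}{4}$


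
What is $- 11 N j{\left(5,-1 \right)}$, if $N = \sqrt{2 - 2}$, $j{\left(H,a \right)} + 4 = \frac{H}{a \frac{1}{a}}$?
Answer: $0$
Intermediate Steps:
$j{\left(H,a \right)} = -4 + H$ ($j{\left(H,a \right)} = -4 + \frac{H}{a \frac{1}{a}} = -4 + \frac{H}{1} = -4 + H 1 = -4 + H$)
$N = 0$ ($N = \sqrt{0} = 0$)
$- 11 N j{\left(5,-1 \right)} = \left(-11\right) 0 \left(-4 + 5\right) = 0 \cdot 1 = 0$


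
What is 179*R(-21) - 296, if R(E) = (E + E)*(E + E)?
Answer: 315460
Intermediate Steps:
R(E) = 4*E² (R(E) = (2*E)*(2*E) = 4*E²)
179*R(-21) - 296 = 179*(4*(-21)²) - 296 = 179*(4*441) - 296 = 179*1764 - 296 = 315756 - 296 = 315460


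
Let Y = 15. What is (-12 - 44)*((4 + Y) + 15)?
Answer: -1904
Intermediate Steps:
(-12 - 44)*((4 + Y) + 15) = (-12 - 44)*((4 + 15) + 15) = -56*(19 + 15) = -56*34 = -1904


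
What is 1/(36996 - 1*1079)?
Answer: 1/35917 ≈ 2.7842e-5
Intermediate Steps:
1/(36996 - 1*1079) = 1/(36996 - 1079) = 1/35917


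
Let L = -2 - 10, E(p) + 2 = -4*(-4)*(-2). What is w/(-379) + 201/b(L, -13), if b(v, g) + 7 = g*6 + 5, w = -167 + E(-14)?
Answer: -60099/30320 ≈ -1.9822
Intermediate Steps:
E(p) = -34 (E(p) = -2 - 4*(-4)*(-2) = -2 + 16*(-2) = -2 - 32 = -34)
L = -12
w = -201 (w = -167 - 34 = -201)
b(v, g) = -2 + 6*g (b(v, g) = -7 + (g*6 + 5) = -7 + (6*g + 5) = -7 + (5 + 6*g) = -2 + 6*g)
w/(-379) + 201/b(L, -13) = -201/(-379) + 201/(-2 + 6*(-13)) = -201*(-1/379) + 201/(-2 - 78) = 201/379 + 201/(-80) = 201/379 + 201*(-1/80) = 201/379 - 201/80 = -60099/30320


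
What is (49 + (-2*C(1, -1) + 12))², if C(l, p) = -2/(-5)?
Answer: 90601/25 ≈ 3624.0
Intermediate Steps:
C(l, p) = ⅖ (C(l, p) = -2*(-⅕) = ⅖)
(49 + (-2*C(1, -1) + 12))² = (49 + (-2*⅖ + 12))² = (49 + (-⅘ + 12))² = (49 + 56/5)² = (301/5)² = 90601/25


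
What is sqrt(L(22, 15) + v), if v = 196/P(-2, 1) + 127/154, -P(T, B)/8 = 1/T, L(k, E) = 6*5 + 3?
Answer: sqrt(1964270)/154 ≈ 9.1008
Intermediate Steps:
L(k, E) = 33 (L(k, E) = 30 + 3 = 33)
P(T, B) = -8/T
v = 7673/154 (v = 196/((-8/(-2))) + 127/154 = 196/((-8*(-1/2))) + 127*(1/154) = 196/4 + 127/154 = 196*(1/4) + 127/154 = 49 + 127/154 = 7673/154 ≈ 49.825)
sqrt(L(22, 15) + v) = sqrt(33 + 7673/154) = sqrt(12755/154) = sqrt(1964270)/154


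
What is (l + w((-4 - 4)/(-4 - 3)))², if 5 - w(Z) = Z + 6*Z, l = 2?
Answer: 1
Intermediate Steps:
w(Z) = 5 - 7*Z (w(Z) = 5 - (Z + 6*Z) = 5 - 7*Z)
(l + w((-4 - 4)/(-4 - 3)))² = (2 + (5 - 7*(-4 - 4)/(-4 - 3)))² = (2 + (5 - (-56)/(-7)))² = (2 + (5 - (-56)*(-1)/7))² = (2 + (5 - 7*8/7))² = (2 + (5 - 8))² = (2 - 3)² = (-1)² = 1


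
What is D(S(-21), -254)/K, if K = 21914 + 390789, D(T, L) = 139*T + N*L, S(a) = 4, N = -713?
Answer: 181658/412703 ≈ 0.44017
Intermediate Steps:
D(T, L) = -713*L + 139*T (D(T, L) = 139*T - 713*L = -713*L + 139*T)
K = 412703
D(S(-21), -254)/K = (-713*(-254) + 139*4)/412703 = (181102 + 556)*(1/412703) = 181658*(1/412703) = 181658/412703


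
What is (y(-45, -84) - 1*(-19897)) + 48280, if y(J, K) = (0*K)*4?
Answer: 68177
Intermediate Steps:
y(J, K) = 0 (y(J, K) = 0*4 = 0)
(y(-45, -84) - 1*(-19897)) + 48280 = (0 - 1*(-19897)) + 48280 = (0 + 19897) + 48280 = 19897 + 48280 = 68177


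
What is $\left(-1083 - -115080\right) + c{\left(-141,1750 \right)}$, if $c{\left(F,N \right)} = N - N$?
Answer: $113997$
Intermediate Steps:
$c{\left(F,N \right)} = 0$
$\left(-1083 - -115080\right) + c{\left(-141,1750 \right)} = \left(-1083 - -115080\right) + 0 = \left(-1083 + 115080\right) + 0 = 113997 + 0 = 113997$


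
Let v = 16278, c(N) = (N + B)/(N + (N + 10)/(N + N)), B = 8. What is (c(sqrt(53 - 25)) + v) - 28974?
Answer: -6868130/541 + 250*sqrt(7)/541 ≈ -12694.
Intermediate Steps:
c(N) = (8 + N)/(N + (10 + N)/(2*N)) (c(N) = (N + 8)/(N + (N + 10)/(N + N)) = (8 + N)/(N + (10 + N)/((2*N))) = (8 + N)/(N + (10 + N)*(1/(2*N))) = (8 + N)/(N + (10 + N)/(2*N)))
(c(sqrt(53 - 25)) + v) - 28974 = (2*sqrt(53 - 25)*(8 + sqrt(53 - 25))/(10 + sqrt(53 - 25) + 2*(sqrt(53 - 25))**2) + 16278) - 28974 = (2*sqrt(28)*(8 + sqrt(28))/(10 + sqrt(28) + 2*(sqrt(28))**2) + 16278) - 28974 = (2*(2*sqrt(7))*(8 + 2*sqrt(7))/(10 + 2*sqrt(7) + 2*(2*sqrt(7))**2) + 16278) - 28974 = (2*(2*sqrt(7))*(8 + 2*sqrt(7))/(10 + 2*sqrt(7) + 2*28) + 16278) - 28974 = (2*(2*sqrt(7))*(8 + 2*sqrt(7))/(10 + 2*sqrt(7) + 56) + 16278) - 28974 = (2*(2*sqrt(7))*(8 + 2*sqrt(7))/(66 + 2*sqrt(7)) + 16278) - 28974 = (4*sqrt(7)*(8 + 2*sqrt(7))/(66 + 2*sqrt(7)) + 16278) - 28974 = (16278 + 4*sqrt(7)*(8 + 2*sqrt(7))/(66 + 2*sqrt(7))) - 28974 = -12696 + 4*sqrt(7)*(8 + 2*sqrt(7))/(66 + 2*sqrt(7))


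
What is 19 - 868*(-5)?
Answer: 4359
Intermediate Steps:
19 - 868*(-5) = 19 - 62*(-70) = 19 + 4340 = 4359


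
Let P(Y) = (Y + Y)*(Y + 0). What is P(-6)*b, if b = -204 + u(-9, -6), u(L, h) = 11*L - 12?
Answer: -22680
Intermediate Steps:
u(L, h) = -12 + 11*L
P(Y) = 2*Y² (P(Y) = (2*Y)*Y = 2*Y²)
b = -315 (b = -204 + (-12 + 11*(-9)) = -204 + (-12 - 99) = -204 - 111 = -315)
P(-6)*b = (2*(-6)²)*(-315) = (2*36)*(-315) = 72*(-315) = -22680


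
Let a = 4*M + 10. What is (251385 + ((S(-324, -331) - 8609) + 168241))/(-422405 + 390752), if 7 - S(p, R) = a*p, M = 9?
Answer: -141976/10551 ≈ -13.456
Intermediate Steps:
a = 46 (a = 4*9 + 10 = 36 + 10 = 46)
S(p, R) = 7 - 46*p
(251385 + ((S(-324, -331) - 8609) + 168241))/(-422405 + 390752) = (251385 + (((7 - 46*(-324)) - 8609) + 168241))/(-422405 + 390752) = (251385 + (((7 + 14904) - 8609) + 168241))/(-31653) = (251385 + ((14911 - 8609) + 168241))*(-1/31653) = (251385 + (6302 + 168241))*(-1/31653) = (251385 + 174543)*(-1/31653) = 425928*(-1/31653) = -141976/10551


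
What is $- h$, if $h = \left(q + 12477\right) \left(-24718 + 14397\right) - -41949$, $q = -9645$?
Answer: $29187123$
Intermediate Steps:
$h = -29187123$ ($h = \left(-9645 + 12477\right) \left(-24718 + 14397\right) - -41949 = 2832 \left(-10321\right) + 41949 = -29229072 + 41949 = -29187123$)
$- h = \left(-1\right) \left(-29187123\right) = 29187123$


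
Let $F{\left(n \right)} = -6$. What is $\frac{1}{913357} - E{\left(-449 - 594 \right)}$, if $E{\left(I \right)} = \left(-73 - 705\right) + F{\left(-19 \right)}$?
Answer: $\frac{716071889}{913357} \approx 784.0$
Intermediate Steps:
$E{\left(I \right)} = -784$ ($E{\left(I \right)} = \left(-73 - 705\right) - 6 = -778 - 6 = -784$)
$\frac{1}{913357} - E{\left(-449 - 594 \right)} = \frac{1}{913357} - -784 = \frac{1}{913357} + 784 = \frac{716071889}{913357}$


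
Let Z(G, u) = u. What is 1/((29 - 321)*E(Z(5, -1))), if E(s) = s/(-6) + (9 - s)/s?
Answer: 3/8614 ≈ 0.00034827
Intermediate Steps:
E(s) = -s/6 + (9 - s)/s (E(s) = s*(-⅙) + (9 - s)/s = -s/6 + (9 - s)/s)
1/((29 - 321)*E(Z(5, -1))) = 1/((29 - 321)*(-1 + 9/(-1) - ⅙*(-1))) = 1/(-292*(-1 + 9*(-1) + ⅙)) = 1/(-292*(-1 - 9 + ⅙)) = 1/(-292*(-59/6)) = 1/(8614/3) = 3/8614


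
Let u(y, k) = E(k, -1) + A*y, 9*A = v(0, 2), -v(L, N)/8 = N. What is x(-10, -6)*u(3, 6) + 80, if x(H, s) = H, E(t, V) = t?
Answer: 220/3 ≈ 73.333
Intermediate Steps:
v(L, N) = -8*N
A = -16/9 (A = (-8*2)/9 = (⅑)*(-16) = -16/9 ≈ -1.7778)
u(y, k) = k - 16*y/9
x(-10, -6)*u(3, 6) + 80 = -10*(6 - 16/9*3) + 80 = -10*(6 - 16/3) + 80 = -10*⅔ + 80 = -20/3 + 80 = 220/3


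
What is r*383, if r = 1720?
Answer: 658760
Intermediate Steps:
r*383 = 1720*383 = 658760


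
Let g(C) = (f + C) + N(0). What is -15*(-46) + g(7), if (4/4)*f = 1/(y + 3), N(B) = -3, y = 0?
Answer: 2083/3 ≈ 694.33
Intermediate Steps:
f = ⅓ (f = 1/(0 + 3) = 1/3 = ⅓ ≈ 0.33333)
g(C) = -8/3 + C (g(C) = (⅓ + C) - 3 = -8/3 + C)
-15*(-46) + g(7) = -15*(-46) + (-8/3 + 7) = 690 + 13/3 = 2083/3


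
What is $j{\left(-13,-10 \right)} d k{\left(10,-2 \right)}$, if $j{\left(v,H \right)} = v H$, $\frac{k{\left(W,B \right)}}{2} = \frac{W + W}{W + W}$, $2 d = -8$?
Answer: $-1040$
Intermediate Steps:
$d = -4$ ($d = \frac{1}{2} \left(-8\right) = -4$)
$k{\left(W,B \right)} = 2$ ($k{\left(W,B \right)} = 2 \frac{W + W}{W + W} = 2 \frac{2 W}{2 W} = 2 \cdot 2 W \frac{1}{2 W} = 2 \cdot 1 = 2$)
$j{\left(v,H \right)} = H v$
$j{\left(-13,-10 \right)} d k{\left(10,-2 \right)} = \left(-10\right) \left(-13\right) \left(-4\right) 2 = 130 \left(-4\right) 2 = \left(-520\right) 2 = -1040$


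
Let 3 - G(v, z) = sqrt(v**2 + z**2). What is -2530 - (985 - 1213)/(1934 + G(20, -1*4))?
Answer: -730075958/288581 + 912*sqrt(26)/3751553 ≈ -2529.9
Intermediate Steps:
G(v, z) = 3 - sqrt(v**2 + z**2)
-2530 - (985 - 1213)/(1934 + G(20, -1*4)) = -2530 - (985 - 1213)/(1934 + (3 - sqrt(20**2 + (-1*4)**2))) = -2530 - (-228)/(1934 + (3 - sqrt(400 + (-4)**2))) = -2530 - (-228)/(1934 + (3 - sqrt(400 + 16))) = -2530 - (-228)/(1934 + (3 - sqrt(416))) = -2530 - (-228)/(1934 + (3 - 4*sqrt(26))) = -2530 - (-228)/(1937 - 4*sqrt(26)) = -2530 + 228/(1937 - 4*sqrt(26))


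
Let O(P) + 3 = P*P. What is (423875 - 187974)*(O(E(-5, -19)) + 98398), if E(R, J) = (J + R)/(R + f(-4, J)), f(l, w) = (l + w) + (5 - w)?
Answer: 23219971331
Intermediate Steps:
f(l, w) = 5 + l
E(R, J) = (J + R)/(1 + R) (E(R, J) = (J + R)/(R + (5 - 4)) = (J + R)/(R + 1) = (J + R)/(1 + R))
O(P) = -3 + P² (O(P) = -3 + P*P = -3 + P²)
(423875 - 187974)*(O(E(-5, -19)) + 98398) = (423875 - 187974)*((-3 + ((-19 - 5)/(1 - 5))²) + 98398) = 235901*((-3 + (-24/(-4))²) + 98398) = 235901*((-3 + (-¼*(-24))²) + 98398) = 235901*((-3 + 6²) + 98398) = 235901*((-3 + 36) + 98398) = 235901*(33 + 98398) = 235901*98431 = 23219971331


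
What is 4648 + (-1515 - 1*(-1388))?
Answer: 4521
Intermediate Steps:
4648 + (-1515 - 1*(-1388)) = 4648 + (-1515 + 1388) = 4648 - 127 = 4521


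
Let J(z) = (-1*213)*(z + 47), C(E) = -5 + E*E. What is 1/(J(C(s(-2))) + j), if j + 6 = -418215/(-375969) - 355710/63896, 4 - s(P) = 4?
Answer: -4003819204/35860025125433 ≈ -0.00011165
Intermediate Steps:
s(P) = 0 (s(P) = 4 - 1*4 = 4 - 4 = 0)
C(E) = -5 + E**2
j = -41858526449/4003819204 (j = -6 + (-418215/(-375969) - 355710/63896) = -6 + (-418215*(-1/375969) - 355710*1/63896) = -6 + (139405/125323 - 177855/31948) = -6 - 17835611225/4003819204 = -41858526449/4003819204 ≈ -10.455)
J(z) = -10011 - 213*z (J(z) = -213*(47 + z) = -10011 - 213*z)
1/(J(C(s(-2))) + j) = 1/((-10011 - 213*(-5 + 0**2)) - 41858526449/4003819204) = 1/((-10011 - 213*(-5 + 0)) - 41858526449/4003819204) = 1/((-10011 - 213*(-5)) - 41858526449/4003819204) = 1/((-10011 + 1065) - 41858526449/4003819204) = 1/(-8946 - 41858526449/4003819204) = 1/(-35860025125433/4003819204) = -4003819204/35860025125433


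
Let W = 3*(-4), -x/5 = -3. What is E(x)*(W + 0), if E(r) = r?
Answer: -180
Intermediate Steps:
x = 15 (x = -5*(-3) = 15)
W = -12
E(x)*(W + 0) = 15*(-12 + 0) = 15*(-12) = -180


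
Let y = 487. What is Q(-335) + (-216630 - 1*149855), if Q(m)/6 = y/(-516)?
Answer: -31518197/86 ≈ -3.6649e+5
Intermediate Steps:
Q(m) = -487/86 (Q(m) = 6*(487/(-516)) = 6*(487*(-1/516)) = 6*(-487/516) = -487/86)
Q(-335) + (-216630 - 1*149855) = -487/86 + (-216630 - 1*149855) = -487/86 + (-216630 - 149855) = -487/86 - 366485 = -31518197/86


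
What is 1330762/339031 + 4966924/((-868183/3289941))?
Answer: -5540066075142386558/294340950673 ≈ -1.8822e+7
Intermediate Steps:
1330762/339031 + 4966924/((-868183/3289941)) = 1330762*(1/339031) + 4966924/((-868183*1/3289941)) = 1330762/339031 + 4966924/(-868183/3289941) = 1330762/339031 + 4966924*(-3289941/868183) = 1330762/339031 - 16340886911484/868183 = -5540066075142386558/294340950673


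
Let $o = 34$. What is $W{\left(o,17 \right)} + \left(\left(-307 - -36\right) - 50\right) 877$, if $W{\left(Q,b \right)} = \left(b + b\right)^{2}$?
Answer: $-280361$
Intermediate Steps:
$W{\left(Q,b \right)} = 4 b^{2}$ ($W{\left(Q,b \right)} = \left(2 b\right)^{2} = 4 b^{2}$)
$W{\left(o,17 \right)} + \left(\left(-307 - -36\right) - 50\right) 877 = 4 \cdot 17^{2} + \left(\left(-307 - -36\right) - 50\right) 877 = 4 \cdot 289 + \left(\left(-307 + 36\right) - 50\right) 877 = 1156 + \left(-271 - 50\right) 877 = 1156 - 281517 = -280361$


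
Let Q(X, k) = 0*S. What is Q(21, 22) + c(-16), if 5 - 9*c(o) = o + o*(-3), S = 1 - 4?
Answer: -3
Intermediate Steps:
S = -3
c(o) = 5/9 + 2*o/9 (c(o) = 5/9 - (o + o*(-3))/9 = 5/9 - (o - 3*o)/9 = 5/9 - (-2)*o/9 = 5/9 + 2*o/9)
Q(X, k) = 0 (Q(X, k) = 0*(-3) = 0)
Q(21, 22) + c(-16) = 0 + (5/9 + (2/9)*(-16)) = 0 + (5/9 - 32/9) = 0 - 3 = -3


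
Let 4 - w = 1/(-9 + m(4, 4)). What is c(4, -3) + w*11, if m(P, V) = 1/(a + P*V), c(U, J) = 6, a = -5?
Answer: 5021/98 ≈ 51.235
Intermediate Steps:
m(P, V) = 1/(-5 + P*V)
w = 403/98 (w = 4 - 1/(-9 + 1/(-5 + 4*4)) = 4 - 1/(-9 + 1/(-5 + 16)) = 4 - 1/(-9 + 1/11) = 4 - 1/(-98/11) = 4 - 1*(-11/98) = 4 + 11/98 = 403/98 ≈ 4.1122)
c(4, -3) + w*11 = 6 + (403/98)*11 = 6 + 4433/98 = 5021/98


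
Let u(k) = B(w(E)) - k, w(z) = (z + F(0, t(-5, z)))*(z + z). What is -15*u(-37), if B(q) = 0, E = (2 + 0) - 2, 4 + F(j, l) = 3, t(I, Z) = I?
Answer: -555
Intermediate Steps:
F(j, l) = -1 (F(j, l) = -4 + 3 = -1)
E = 0 (E = 2 - 2 = 0)
w(z) = 2*z*(-1 + z) (w(z) = (z - 1)*(z + z) = (-1 + z)*(2*z) = 2*z*(-1 + z))
u(k) = -k (u(k) = 0 - k = -k)
-15*u(-37) = -(-15)*(-37) = -15*37 = -555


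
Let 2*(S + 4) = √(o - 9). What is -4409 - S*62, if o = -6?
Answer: -4161 - 31*I*√15 ≈ -4161.0 - 120.06*I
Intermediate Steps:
S = -4 + I*√15/2 (S = -4 + √(-6 - 9)/2 = -4 + √(-15)/2 = -4 + (I*√15)/2 = -4 + I*√15/2 ≈ -4.0 + 1.9365*I)
-4409 - S*62 = -4409 - (-4 + I*√15/2)*62 = -4409 - (-248 + 31*I*√15) = -4409 + (248 - 31*I*√15) = -4161 - 31*I*√15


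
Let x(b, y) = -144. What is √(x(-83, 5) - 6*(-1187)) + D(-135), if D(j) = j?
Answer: -135 + √6978 ≈ -51.466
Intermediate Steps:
√(x(-83, 5) - 6*(-1187)) + D(-135) = √(-144 - 6*(-1187)) - 135 = √(-144 + 7122) - 135 = √6978 - 135 = -135 + √6978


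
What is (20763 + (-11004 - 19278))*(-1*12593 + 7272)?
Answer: 50650599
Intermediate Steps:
(20763 + (-11004 - 19278))*(-1*12593 + 7272) = (20763 - 30282)*(-12593 + 7272) = -9519*(-5321) = 50650599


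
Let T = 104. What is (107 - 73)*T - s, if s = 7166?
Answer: -3630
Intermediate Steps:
(107 - 73)*T - s = (107 - 73)*104 - 1*7166 = 34*104 - 7166 = 3536 - 7166 = -3630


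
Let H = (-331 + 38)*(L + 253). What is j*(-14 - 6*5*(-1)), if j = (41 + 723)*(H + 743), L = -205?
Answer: -162835904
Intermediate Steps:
H = -14064 (H = (-331 + 38)*(-205 + 253) = -293*48 = -14064)
j = -10177244 (j = (41 + 723)*(-14064 + 743) = 764*(-13321) = -10177244)
j*(-14 - 6*5*(-1)) = -10177244*(-14 - 6*5*(-1)) = -10177244*(-14 - 30*(-1)) = -10177244*(-14 - 1*(-30)) = -10177244*(-14 + 30) = -10177244*16 = -162835904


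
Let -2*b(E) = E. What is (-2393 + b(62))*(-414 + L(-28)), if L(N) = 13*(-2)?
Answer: 1066560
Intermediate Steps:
L(N) = -26
b(E) = -E/2
(-2393 + b(62))*(-414 + L(-28)) = (-2393 - ½*62)*(-414 - 26) = (-2393 - 31)*(-440) = -2424*(-440) = 1066560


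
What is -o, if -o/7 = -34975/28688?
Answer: -244825/28688 ≈ -8.5341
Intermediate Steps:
o = 244825/28688 (o = -(-244825)/28688 = -7*(-34975/28688) = 244825/28688 ≈ 8.5341)
-o = -1*244825/28688 = -244825/28688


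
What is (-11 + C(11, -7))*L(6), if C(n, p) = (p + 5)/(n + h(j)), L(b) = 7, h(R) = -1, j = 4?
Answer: -392/5 ≈ -78.400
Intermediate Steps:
C(n, p) = (5 + p)/(-1 + n) (C(n, p) = (p + 5)/(n - 1) = (5 + p)/(-1 + n))
(-11 + C(11, -7))*L(6) = (-11 + (5 - 7)/(-1 + 11))*7 = (-11 - 2/10)*7 = (-11 + (1/10)*(-2))*7 = (-11 - 1/5)*7 = -56/5*7 = -392/5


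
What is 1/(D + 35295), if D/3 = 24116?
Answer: 1/107643 ≈ 9.2900e-6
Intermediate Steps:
D = 72348 (D = 3*24116 = 72348)
1/(D + 35295) = 1/(72348 + 35295) = 1/107643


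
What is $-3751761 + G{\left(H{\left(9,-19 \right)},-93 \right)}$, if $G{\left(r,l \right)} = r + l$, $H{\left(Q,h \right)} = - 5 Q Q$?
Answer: $-3752259$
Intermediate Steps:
$H{\left(Q,h \right)} = - 5 Q^{2}$
$G{\left(r,l \right)} = l + r$
$-3751761 + G{\left(H{\left(9,-19 \right)},-93 \right)} = -3751761 - \left(93 + 5 \cdot 9^{2}\right) = -3751761 - 498 = -3752259$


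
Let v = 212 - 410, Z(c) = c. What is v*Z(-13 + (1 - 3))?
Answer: 2970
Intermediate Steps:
v = -198
v*Z(-13 + (1 - 3)) = -198*(-13 + (1 - 3)) = -198*(-13 - 2) = -198*(-15) = 2970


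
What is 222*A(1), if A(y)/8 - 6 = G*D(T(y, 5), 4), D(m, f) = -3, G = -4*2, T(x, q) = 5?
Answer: 53280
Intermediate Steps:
G = -8
A(y) = 240 (A(y) = 48 + 8*(-8*(-3)) = 48 + 8*24 = 48 + 192 = 240)
222*A(1) = 222*240 = 53280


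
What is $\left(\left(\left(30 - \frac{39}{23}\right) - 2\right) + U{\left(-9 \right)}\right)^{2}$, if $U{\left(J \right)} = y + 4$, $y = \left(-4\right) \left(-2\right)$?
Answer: $\frac{776161}{529} \approx 1467.2$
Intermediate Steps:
$y = 8$
$U{\left(J \right)} = 12$ ($U{\left(J \right)} = 8 + 4 = 12$)
$\left(\left(\left(30 - \frac{39}{23}\right) - 2\right) + U{\left(-9 \right)}\right)^{2} = \left(\left(\left(30 - \frac{39}{23}\right) - 2\right) + 12\right)^{2} = \left(\left(\frac{651}{23} - 2\right) + 12\right)^{2} = \left(\frac{605}{23} + 12\right)^{2} = \left(\frac{881}{23}\right)^{2} = \frac{776161}{529}$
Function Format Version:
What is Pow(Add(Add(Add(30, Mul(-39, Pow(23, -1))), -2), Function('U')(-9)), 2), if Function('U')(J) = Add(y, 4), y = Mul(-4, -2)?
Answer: Rational(776161, 529) ≈ 1467.2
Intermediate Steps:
y = 8
Function('U')(J) = 12 (Function('U')(J) = Add(8, 4) = 12)
Pow(Add(Add(Add(30, Mul(-39, Pow(23, -1))), -2), Function('U')(-9)), 2) = Pow(Add(Add(Add(30, Mul(-39, Pow(23, -1))), -2), 12), 2) = Pow(Add(Add(Add(30, Mul(-39, Rational(1, 23))), -2), 12), 2) = Pow(Add(Add(Add(30, Rational(-39, 23)), -2), 12), 2) = Pow(Add(Add(Rational(651, 23), -2), 12), 2) = Pow(Add(Rational(605, 23), 12), 2) = Pow(Rational(881, 23), 2) = Rational(776161, 529)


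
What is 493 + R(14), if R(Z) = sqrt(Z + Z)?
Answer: 493 + 2*sqrt(7) ≈ 498.29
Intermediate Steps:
R(Z) = sqrt(2)*sqrt(Z) (R(Z) = sqrt(2*Z) = sqrt(2)*sqrt(Z))
493 + R(14) = 493 + sqrt(2)*sqrt(14) = 493 + 2*sqrt(7)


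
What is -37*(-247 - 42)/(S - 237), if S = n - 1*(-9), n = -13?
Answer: -10693/241 ≈ -44.369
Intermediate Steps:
S = -4 (S = -13 - 1*(-9) = -13 + 9 = -4)
-37*(-247 - 42)/(S - 237) = -37*(-247 - 42)/(-4 - 237) = -(-10693)/(-241) = -(-10693)*(-1)/241 = -37*289/241 = -10693/241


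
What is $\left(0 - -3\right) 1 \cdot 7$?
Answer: $21$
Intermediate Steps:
$\left(0 - -3\right) 1 \cdot 7 = \left(0 + 3\right) 1 \cdot 7 = 3 \cdot 1 \cdot 7 = 3 \cdot 7 = 21$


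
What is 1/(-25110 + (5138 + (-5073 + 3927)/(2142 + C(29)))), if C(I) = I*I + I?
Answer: -502/10026135 ≈ -5.0069e-5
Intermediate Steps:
C(I) = I + I² (C(I) = I² + I = I + I²)
1/(-25110 + (5138 + (-5073 + 3927)/(2142 + C(29)))) = 1/(-25110 + (5138 + (-5073 + 3927)/(2142 + 29*(1 + 29)))) = 1/(-25110 + (5138 - 1146/(2142 + 29*30))) = 1/(-25110 + (5138 - 1146/(2142 + 870))) = 1/(-25110 + (5138 - 1146/3012)) = 1/(-25110 + (5138 - 1146*1/3012)) = 1/(-25110 + (5138 - 191/502)) = 1/(-25110 + 2579085/502) = 1/(-10026135/502) = -502/10026135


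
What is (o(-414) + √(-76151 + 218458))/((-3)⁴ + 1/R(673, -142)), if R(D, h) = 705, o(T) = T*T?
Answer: 60417090/28553 + 705*√142307/57106 ≈ 2120.6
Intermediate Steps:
o(T) = T²
(o(-414) + √(-76151 + 218458))/((-3)⁴ + 1/R(673, -142)) = ((-414)² + √(-76151 + 218458))/((-3)⁴ + 1/705) = (171396 + √142307)/(81 + 1/705) = (171396 + √142307)/(57106/705) = (171396 + √142307)*(705/57106) = 60417090/28553 + 705*√142307/57106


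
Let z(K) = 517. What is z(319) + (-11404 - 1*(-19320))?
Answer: 8433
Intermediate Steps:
z(319) + (-11404 - 1*(-19320)) = 517 + (-11404 - 1*(-19320)) = 517 + (-11404 + 19320) = 517 + 7916 = 8433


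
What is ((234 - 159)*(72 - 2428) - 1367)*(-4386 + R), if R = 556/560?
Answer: 109315509367/140 ≈ 7.8082e+8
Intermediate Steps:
R = 139/140 (R = 556*(1/560) = 139/140 ≈ 0.99286)
((234 - 159)*(72 - 2428) - 1367)*(-4386 + R) = ((234 - 159)*(72 - 2428) - 1367)*(-4386 + 139/140) = (75*(-2356) - 1367)*(-613901/140) = (-176700 - 1367)*(-613901/140) = -178067*(-613901/140) = 109315509367/140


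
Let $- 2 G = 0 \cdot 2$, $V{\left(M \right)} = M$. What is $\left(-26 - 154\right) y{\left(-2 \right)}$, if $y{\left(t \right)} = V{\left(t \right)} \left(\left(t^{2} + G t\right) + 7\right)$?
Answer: $3960$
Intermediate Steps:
$G = 0$ ($G = - \frac{0 \cdot 2}{2} = \left(- \frac{1}{2}\right) 0 = 0$)
$y{\left(t \right)} = t \left(7 + t^{2}\right)$ ($y{\left(t \right)} = t \left(\left(t^{2} + 0 t\right) + 7\right) = t \left(\left(t^{2} + 0\right) + 7\right) = t \left(t^{2} + 7\right) = t \left(7 + t^{2}\right)$)
$\left(-26 - 154\right) y{\left(-2 \right)} = \left(-26 - 154\right) \left(- 2 \left(7 + \left(-2\right)^{2}\right)\right) = - 180 \left(- 2 \left(7 + 4\right)\right) = - 180 \left(\left(-2\right) 11\right) = \left(-180\right) \left(-22\right) = 3960$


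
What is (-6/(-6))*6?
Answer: 6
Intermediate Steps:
(-6/(-6))*6 = -⅙*(-6)*6 = 1*6 = 6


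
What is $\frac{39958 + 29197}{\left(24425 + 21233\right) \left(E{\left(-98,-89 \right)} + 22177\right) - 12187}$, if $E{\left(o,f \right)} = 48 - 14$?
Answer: $\frac{69155}{1014097651} \approx 6.8194 \cdot 10^{-5}$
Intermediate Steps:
$E{\left(o,f \right)} = 34$
$\frac{39958 + 29197}{\left(24425 + 21233\right) \left(E{\left(-98,-89 \right)} + 22177\right) - 12187} = \frac{39958 + 29197}{\left(24425 + 21233\right) \left(34 + 22177\right) - 12187} = \frac{69155}{45658 \cdot 22211 - 12187} = \frac{69155}{1014109838 - 12187} = \frac{69155}{1014097651}$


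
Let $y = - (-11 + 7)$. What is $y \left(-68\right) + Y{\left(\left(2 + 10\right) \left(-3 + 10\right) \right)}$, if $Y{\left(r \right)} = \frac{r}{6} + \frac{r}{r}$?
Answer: $-257$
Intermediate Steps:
$Y{\left(r \right)} = 1 + \frac{r}{6}$ ($Y{\left(r \right)} = r \frac{1}{6} + 1 = \frac{r}{6} + 1 = 1 + \frac{r}{6}$)
$y = 4$ ($y = \left(-1\right) \left(-4\right) = 4$)
$y \left(-68\right) + Y{\left(\left(2 + 10\right) \left(-3 + 10\right) \right)} = 4 \left(-68\right) + \left(1 + \frac{\left(2 + 10\right) \left(-3 + 10\right)}{6}\right) = -272 + \left(1 + \frac{12 \cdot 7}{6}\right) = -272 + \left(1 + \frac{1}{6} \cdot 84\right) = -272 + \left(1 + 14\right) = -272 + 15 = -257$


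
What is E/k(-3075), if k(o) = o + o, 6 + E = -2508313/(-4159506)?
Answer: 22448723/25580961900 ≈ 0.00087756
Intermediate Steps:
E = -22448723/4159506 (E = -6 - 2508313/(-4159506) = -6 - 2508313*(-1/4159506) = -6 + 2508313/4159506 = -22448723/4159506 ≈ -5.3970)
k(o) = 2*o
E/k(-3075) = -22448723/(4159506*(2*(-3075))) = -22448723/4159506/(-6150) = -22448723/4159506*(-1/6150) = 22448723/25580961900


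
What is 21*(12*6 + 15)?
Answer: 1827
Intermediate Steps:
21*(12*6 + 15) = 21*(72 + 15) = 21*87 = 1827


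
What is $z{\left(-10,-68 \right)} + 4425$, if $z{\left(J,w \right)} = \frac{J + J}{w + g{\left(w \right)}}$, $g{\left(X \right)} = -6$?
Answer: $\frac{163735}{37} \approx 4425.3$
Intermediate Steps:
$z{\left(J,w \right)} = \frac{2 J}{-6 + w}$ ($z{\left(J,w \right)} = \frac{J + J}{w - 6} = \frac{2 J}{-6 + w}$)
$z{\left(-10,-68 \right)} + 4425 = 2 \left(-10\right) \frac{1}{-6 - 68} + 4425 = 2 \left(-10\right) \frac{1}{-74} + 4425 = 2 \left(-10\right) \left(- \frac{1}{74}\right) + 4425 = \frac{10}{37} + 4425 = \frac{163735}{37}$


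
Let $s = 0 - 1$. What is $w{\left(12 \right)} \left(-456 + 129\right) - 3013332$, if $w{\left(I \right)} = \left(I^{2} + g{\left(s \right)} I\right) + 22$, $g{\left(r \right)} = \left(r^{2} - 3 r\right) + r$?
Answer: $-3079386$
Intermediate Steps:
$s = -1$ ($s = 0 - 1 = -1$)
$g{\left(r \right)} = r^{2} - 2 r$
$w{\left(I \right)} = 22 + I^{2} + 3 I$ ($w{\left(I \right)} = \left(I^{2} + - (-2 - 1) I\right) + 22 = \left(I^{2} + \left(-1\right) \left(-3\right) I\right) + 22 = \left(I^{2} + 3 I\right) + 22 = 22 + I^{2} + 3 I$)
$w{\left(12 \right)} \left(-456 + 129\right) - 3013332 = \left(22 + 12^{2} + 3 \cdot 12\right) \left(-456 + 129\right) - 3013332 = \left(22 + 144 + 36\right) \left(-327\right) - 3013332 = 202 \left(-327\right) - 3013332 = -66054 - 3013332 = -3079386$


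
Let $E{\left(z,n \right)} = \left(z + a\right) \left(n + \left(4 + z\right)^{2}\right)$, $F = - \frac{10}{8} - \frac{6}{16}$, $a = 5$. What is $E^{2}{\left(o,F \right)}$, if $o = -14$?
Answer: $\frac{50168889}{64} \approx 7.8389 \cdot 10^{5}$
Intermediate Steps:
$F = - \frac{13}{8}$ ($F = \left(-10\right) \frac{1}{8} - \frac{3}{8} = - \frac{5}{4} - \frac{3}{8} = - \frac{13}{8} \approx -1.625$)
$E{\left(z,n \right)} = \left(5 + z\right) \left(n + \left(4 + z\right)^{2}\right)$ ($E{\left(z,n \right)} = \left(z + 5\right) \left(n + \left(4 + z\right)^{2}\right) = \left(5 + z\right) \left(n + \left(4 + z\right)^{2}\right)$)
$E^{2}{\left(o,F \right)} = \left(5 \left(- \frac{13}{8}\right) + 5 \left(4 - 14\right)^{2} - - \frac{91}{4} - 14 \left(4 - 14\right)^{2}\right)^{2} = \left(- \frac{65}{8} + 5 \left(-10\right)^{2} + \frac{91}{4} - 14 \left(-10\right)^{2}\right)^{2} = \left(- \frac{65}{8} + 5 \cdot 100 + \frac{91}{4} - 1400\right)^{2} = \left(- \frac{65}{8} + 500 + \frac{91}{4} - 1400\right)^{2} = \left(- \frac{7083}{8}\right)^{2} = \frac{50168889}{64}$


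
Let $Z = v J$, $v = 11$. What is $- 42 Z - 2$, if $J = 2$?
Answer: $-926$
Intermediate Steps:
$Z = 22$ ($Z = 11 \cdot 2 = 22$)
$- 42 Z - 2 = \left(-42\right) 22 - 2 = -924 - 2 = -926$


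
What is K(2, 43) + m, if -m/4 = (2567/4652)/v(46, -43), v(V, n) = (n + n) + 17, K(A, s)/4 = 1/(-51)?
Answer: -21119/454733 ≈ -0.046443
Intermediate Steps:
K(A, s) = -4/51 (K(A, s) = 4/(-51) = 4*(-1/51) = -4/51)
v(V, n) = 17 + 2*n (v(V, n) = 2*n + 17 = 17 + 2*n)
m = 2567/80247 (m = -4*2567/4652/(17 + 2*(-43)) = -4*2567*(1/4652)/(17 - 86) = -2567/(1163*(-69)) = -2567*(-1)/(1163*69) = -4*(-2567/320988) = 2567/80247 ≈ 0.031989)
K(2, 43) + m = -4/51 + 2567/80247 = -21119/454733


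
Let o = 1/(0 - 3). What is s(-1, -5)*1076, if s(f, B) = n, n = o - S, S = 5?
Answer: -17216/3 ≈ -5738.7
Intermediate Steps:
o = -⅓ (o = 1/(-3) = -⅓ ≈ -0.33333)
n = -16/3 (n = -⅓ - 1*5 = -⅓ - 5 = -16/3 ≈ -5.3333)
s(f, B) = -16/3
s(-1, -5)*1076 = -16/3*1076 = -17216/3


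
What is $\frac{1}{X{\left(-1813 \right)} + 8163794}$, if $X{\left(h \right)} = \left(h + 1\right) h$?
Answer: $\frac{1}{11448950} \approx 8.7344 \cdot 10^{-8}$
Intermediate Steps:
$X{\left(h \right)} = h \left(1 + h\right)$ ($X{\left(h \right)} = \left(1 + h\right) h = h \left(1 + h\right)$)
$\frac{1}{X{\left(-1813 \right)} + 8163794} = \frac{1}{- 1813 \left(1 - 1813\right) + 8163794} = \frac{1}{\left(-1813\right) \left(-1812\right) + 8163794} = \frac{1}{3285156 + 8163794} = \frac{1}{11448950}$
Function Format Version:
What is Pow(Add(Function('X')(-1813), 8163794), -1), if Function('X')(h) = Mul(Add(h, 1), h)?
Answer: Rational(1, 11448950) ≈ 8.7344e-8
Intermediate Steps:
Function('X')(h) = Mul(h, Add(1, h)) (Function('X')(h) = Mul(Add(1, h), h) = Mul(h, Add(1, h)))
Pow(Add(Function('X')(-1813), 8163794), -1) = Pow(Add(Mul(-1813, Add(1, -1813)), 8163794), -1) = Pow(Add(Mul(-1813, -1812), 8163794), -1) = Pow(Add(3285156, 8163794), -1) = Pow(11448950, -1) = Rational(1, 11448950)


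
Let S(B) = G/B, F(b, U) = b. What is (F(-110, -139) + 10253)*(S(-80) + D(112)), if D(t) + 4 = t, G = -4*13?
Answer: 22040739/20 ≈ 1.1020e+6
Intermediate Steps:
G = -52
D(t) = -4 + t
S(B) = -52/B
(F(-110, -139) + 10253)*(S(-80) + D(112)) = (-110 + 10253)*(-52/(-80) + (-4 + 112)) = 10143*(-52*(-1/80) + 108) = 10143*(13/20 + 108) = 10143*(2173/20) = 22040739/20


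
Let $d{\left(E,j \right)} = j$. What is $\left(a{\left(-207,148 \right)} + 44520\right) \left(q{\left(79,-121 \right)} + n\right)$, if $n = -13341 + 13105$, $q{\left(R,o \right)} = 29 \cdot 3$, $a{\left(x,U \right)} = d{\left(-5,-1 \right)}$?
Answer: $-6633331$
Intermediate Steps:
$a{\left(x,U \right)} = -1$
$q{\left(R,o \right)} = 87$
$n = -236$
$\left(a{\left(-207,148 \right)} + 44520\right) \left(q{\left(79,-121 \right)} + n\right) = \left(-1 + 44520\right) \left(87 - 236\right) = 44519 \left(-149\right) = -6633331$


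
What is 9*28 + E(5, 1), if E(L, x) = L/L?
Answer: 253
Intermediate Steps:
E(L, x) = 1
9*28 + E(5, 1) = 9*28 + 1 = 252 + 1 = 253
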